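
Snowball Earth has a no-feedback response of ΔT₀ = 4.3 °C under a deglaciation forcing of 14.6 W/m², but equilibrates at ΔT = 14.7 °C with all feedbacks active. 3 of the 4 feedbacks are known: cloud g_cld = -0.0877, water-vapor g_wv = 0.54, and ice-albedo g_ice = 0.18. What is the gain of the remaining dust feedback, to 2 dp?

Amplification A = ΔT/ΔT₀ = 14.7/4.3 = 3.419.
Total gain g = 1 − 1/A = 1 − 1/3.419 = 0.7075.
Known gains sum to -0.0877 + 0.54 + 0.18 = 0.6323.
g_dust = 0.7075 − 0.6323 = 0.08.

0.08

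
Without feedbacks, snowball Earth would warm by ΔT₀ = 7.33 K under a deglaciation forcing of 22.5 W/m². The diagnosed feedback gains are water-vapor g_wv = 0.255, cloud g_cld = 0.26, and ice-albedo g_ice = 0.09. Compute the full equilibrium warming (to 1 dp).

18.6 K

Total gain g = 0.255 + 0.26 + 0.09 = 0.605.
Amplification A = 1/(1 − 0.605) = 2.532.
ΔT = 7.33 × 2.532 = 18.6 K.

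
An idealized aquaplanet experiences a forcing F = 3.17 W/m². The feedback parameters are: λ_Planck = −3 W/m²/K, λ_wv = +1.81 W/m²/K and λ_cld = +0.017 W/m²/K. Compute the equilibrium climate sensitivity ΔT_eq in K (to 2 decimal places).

Net feedback parameter λ = (−3) + (+1.81) + (+0.017) = -1.173 W/m²/K.
ΔT = −F/λ = −3.17/(-1.173) = 2.70 K.

2.70 K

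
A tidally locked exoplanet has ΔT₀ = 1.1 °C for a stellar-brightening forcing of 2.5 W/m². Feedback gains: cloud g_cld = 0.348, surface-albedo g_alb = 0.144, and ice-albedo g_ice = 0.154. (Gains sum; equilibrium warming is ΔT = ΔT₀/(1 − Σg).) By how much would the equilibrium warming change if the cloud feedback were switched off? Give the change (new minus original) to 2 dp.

-1.54 °C

Original: g = 0.646, ΔT = 1.1/(1−0.646) = 3.1073 °C.
Without cloud: g' = 0.298, ΔT' = 1.1/(1−0.298) = 1.5670 °C.
Change = 1.5670 − 3.1073 = -1.54 °C.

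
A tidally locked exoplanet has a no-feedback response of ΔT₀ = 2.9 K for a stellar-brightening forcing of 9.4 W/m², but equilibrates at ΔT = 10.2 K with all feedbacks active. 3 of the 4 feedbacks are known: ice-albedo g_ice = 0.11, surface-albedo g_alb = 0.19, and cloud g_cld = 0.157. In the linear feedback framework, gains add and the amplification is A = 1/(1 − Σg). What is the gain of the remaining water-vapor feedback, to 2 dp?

0.26

Amplification A = ΔT/ΔT₀ = 10.2/2.9 = 3.517.
Total gain g = 1 − 1/A = 1 − 1/3.517 = 0.7157.
Known gains sum to 0.11 + 0.19 + 0.157 = 0.457.
g_wv = 0.7157 − 0.457 = 0.26.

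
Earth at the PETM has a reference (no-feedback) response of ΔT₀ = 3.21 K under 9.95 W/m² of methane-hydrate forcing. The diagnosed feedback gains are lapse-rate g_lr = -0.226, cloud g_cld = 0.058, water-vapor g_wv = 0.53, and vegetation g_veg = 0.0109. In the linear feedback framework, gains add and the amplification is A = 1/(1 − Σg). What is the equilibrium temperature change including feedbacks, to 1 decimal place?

Total gain g = -0.226 + 0.058 + 0.53 + 0.0109 = 0.3729.
Amplification A = 1/(1 − 0.3729) = 1.595.
ΔT = 3.21 × 1.595 = 5.1 K.

5.1 K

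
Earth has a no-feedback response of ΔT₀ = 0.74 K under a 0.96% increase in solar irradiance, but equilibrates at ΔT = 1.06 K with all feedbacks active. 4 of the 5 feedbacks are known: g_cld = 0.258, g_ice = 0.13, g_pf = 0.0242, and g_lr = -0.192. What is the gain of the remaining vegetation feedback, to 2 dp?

0.08

Amplification A = ΔT/ΔT₀ = 1.06/0.74 = 1.432.
Total gain g = 1 − 1/A = 1 − 1/1.432 = 0.3017.
Known gains sum to 0.258 + 0.13 + 0.0242 − 0.192 = 0.2202.
g_veg = 0.3017 − 0.2202 = 0.08.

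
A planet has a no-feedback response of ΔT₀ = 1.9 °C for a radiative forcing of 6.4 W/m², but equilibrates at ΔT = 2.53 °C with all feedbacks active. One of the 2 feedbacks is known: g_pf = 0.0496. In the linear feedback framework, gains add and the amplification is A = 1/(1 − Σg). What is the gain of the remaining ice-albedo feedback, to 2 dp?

Amplification A = ΔT/ΔT₀ = 2.53/1.9 = 1.332.
Total gain g = 1 − 1/A = 1 − 1/1.332 = 0.2492.
The known gain is 0.0496.
g_ice = 0.2492 − 0.0496 = 0.20.

0.20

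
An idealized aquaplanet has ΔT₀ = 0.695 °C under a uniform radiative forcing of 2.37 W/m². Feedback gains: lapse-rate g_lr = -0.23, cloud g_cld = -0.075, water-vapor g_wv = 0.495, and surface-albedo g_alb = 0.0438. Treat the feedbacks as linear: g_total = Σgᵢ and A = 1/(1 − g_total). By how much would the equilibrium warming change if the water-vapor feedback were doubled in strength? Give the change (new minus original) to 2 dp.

Original: g = 0.2338, ΔT = 0.695/(1−0.2338) = 0.9071 °C.
With doubled water-vapor: g' = 0.7288, ΔT' = 0.695/(1−0.7288) = 2.5627 °C.
Change = 2.5627 − 0.9071 = 1.66 °C.

1.66 °C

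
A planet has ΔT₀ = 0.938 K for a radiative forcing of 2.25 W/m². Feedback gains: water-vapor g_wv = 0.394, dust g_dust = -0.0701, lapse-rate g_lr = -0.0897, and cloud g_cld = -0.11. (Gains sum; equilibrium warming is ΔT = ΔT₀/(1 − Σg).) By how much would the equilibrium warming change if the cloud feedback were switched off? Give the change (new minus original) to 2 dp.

0.15 K

Original: g = 0.1242, ΔT = 0.938/(1−0.1242) = 1.0710 K.
Without cloud: g' = 0.2342, ΔT' = 0.938/(1−0.2342) = 1.2249 K.
Change = 1.2249 − 1.0710 = 0.15 K.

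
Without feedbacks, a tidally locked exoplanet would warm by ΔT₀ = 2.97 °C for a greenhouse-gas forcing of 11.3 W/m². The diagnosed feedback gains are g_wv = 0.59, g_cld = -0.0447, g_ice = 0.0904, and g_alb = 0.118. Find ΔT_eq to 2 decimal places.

12.06 °C

Total gain g = 0.59 − 0.0447 + 0.0904 + 0.118 = 0.7537.
Amplification A = 1/(1 − 0.7537) = 4.06.
ΔT = 2.97 × 4.06 = 12.06 °C.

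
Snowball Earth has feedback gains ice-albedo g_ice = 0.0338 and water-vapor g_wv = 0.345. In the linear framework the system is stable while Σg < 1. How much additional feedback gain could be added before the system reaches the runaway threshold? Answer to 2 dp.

Current total gain = 0.0338 + 0.345 = 0.3788.
Margin to runaway = 1 − 0.3788 = 0.62.

0.62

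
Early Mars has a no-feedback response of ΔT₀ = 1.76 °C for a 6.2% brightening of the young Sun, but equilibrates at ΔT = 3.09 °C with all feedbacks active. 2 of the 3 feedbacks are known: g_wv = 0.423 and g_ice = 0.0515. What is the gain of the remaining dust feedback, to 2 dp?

-0.04

Amplification A = ΔT/ΔT₀ = 3.09/1.76 = 1.756.
Total gain g = 1 − 1/A = 1 − 1/1.756 = 0.4305.
Known gains sum to 0.423 + 0.0515 = 0.4745.
g_dust = 0.4305 − 0.4745 = -0.04.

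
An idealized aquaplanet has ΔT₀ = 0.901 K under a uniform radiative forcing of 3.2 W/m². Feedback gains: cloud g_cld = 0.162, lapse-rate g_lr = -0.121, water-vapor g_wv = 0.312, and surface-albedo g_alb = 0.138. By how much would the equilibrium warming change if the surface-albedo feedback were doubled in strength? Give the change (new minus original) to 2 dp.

Original: g = 0.491, ΔT = 0.901/(1−0.491) = 1.7701 K.
With doubled surface-albedo: g' = 0.629, ΔT' = 0.901/(1−0.629) = 2.4286 K.
Change = 2.4286 − 1.7701 = 0.66 K.

0.66 K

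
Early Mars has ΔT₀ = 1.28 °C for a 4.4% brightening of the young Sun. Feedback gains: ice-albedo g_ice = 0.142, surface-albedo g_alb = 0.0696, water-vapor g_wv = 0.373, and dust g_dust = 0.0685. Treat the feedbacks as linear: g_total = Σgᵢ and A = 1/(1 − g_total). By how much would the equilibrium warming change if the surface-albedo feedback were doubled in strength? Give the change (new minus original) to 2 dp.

0.93 °C

Original: g = 0.6531, ΔT = 1.28/(1−0.6531) = 3.6898 °C.
With doubled surface-albedo: g' = 0.7227, ΔT' = 1.28/(1−0.7227) = 4.6159 °C.
Change = 4.6159 − 3.6898 = 0.93 °C.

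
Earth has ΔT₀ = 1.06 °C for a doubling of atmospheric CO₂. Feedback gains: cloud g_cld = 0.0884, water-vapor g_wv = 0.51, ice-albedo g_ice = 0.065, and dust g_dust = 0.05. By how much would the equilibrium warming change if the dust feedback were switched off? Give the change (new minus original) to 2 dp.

Original: g = 0.7134, ΔT = 1.06/(1−0.7134) = 3.6985 °C.
Without dust: g' = 0.6634, ΔT' = 1.06/(1−0.6634) = 3.1491 °C.
Change = 3.1491 − 3.6985 = -0.55 °C.

-0.55 °C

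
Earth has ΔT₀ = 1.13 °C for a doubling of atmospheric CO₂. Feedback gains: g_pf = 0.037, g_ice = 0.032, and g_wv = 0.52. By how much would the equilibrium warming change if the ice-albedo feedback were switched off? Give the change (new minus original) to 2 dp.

Original: g = 0.589, ΔT = 1.13/(1−0.589) = 2.7494 °C.
Without ice-albedo: g' = 0.557, ΔT' = 1.13/(1−0.557) = 2.5508 °C.
Change = 2.5508 − 2.7494 = -0.20 °C.

-0.20 °C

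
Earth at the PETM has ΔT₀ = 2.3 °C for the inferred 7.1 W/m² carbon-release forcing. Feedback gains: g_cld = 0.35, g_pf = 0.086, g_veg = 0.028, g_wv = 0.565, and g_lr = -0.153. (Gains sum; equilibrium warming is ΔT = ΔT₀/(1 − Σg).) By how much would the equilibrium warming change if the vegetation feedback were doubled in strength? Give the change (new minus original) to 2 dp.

Original: g = 0.876, ΔT = 2.3/(1−0.876) = 18.5484 °C.
With doubled vegetation: g' = 0.904, ΔT' = 2.3/(1−0.904) = 23.9583 °C.
Change = 23.9583 − 18.5484 = 5.41 °C.

5.41 °C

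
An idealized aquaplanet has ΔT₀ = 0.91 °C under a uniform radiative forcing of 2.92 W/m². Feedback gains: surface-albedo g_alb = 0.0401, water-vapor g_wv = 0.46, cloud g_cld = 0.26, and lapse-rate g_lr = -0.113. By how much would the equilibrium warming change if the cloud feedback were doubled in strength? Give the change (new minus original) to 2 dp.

7.22 °C

Original: g = 0.6471, ΔT = 0.91/(1−0.6471) = 2.5786 °C.
With doubled cloud: g' = 0.9071, ΔT' = 0.91/(1−0.9071) = 9.7955 °C.
Change = 9.7955 − 2.5786 = 7.22 °C.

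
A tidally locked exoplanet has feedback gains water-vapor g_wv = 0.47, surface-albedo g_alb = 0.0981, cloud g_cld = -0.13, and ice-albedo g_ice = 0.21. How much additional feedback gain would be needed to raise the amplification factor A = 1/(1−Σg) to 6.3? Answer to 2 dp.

Current total gain = 0.6481.
Target gain for A = 6.3: g* = 1 − 1/6.3 = 0.8413.
Additional gain needed = 0.8413 − 0.6481 = 0.19.

0.19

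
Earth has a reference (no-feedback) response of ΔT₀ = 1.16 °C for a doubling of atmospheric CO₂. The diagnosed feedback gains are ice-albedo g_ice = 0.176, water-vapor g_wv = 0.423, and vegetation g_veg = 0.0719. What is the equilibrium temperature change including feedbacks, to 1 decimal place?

3.5 °C

Total gain g = 0.176 + 0.423 + 0.0719 = 0.6709.
Amplification A = 1/(1 − 0.6709) = 3.039.
ΔT = 1.16 × 3.039 = 3.5 °C.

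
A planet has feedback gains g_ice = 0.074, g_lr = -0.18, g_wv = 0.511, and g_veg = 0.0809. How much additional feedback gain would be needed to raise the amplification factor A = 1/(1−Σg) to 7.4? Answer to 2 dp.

0.38

Current total gain = 0.4859.
Target gain for A = 7.4: g* = 1 − 1/7.4 = 0.8649.
Additional gain needed = 0.8649 − 0.4859 = 0.38.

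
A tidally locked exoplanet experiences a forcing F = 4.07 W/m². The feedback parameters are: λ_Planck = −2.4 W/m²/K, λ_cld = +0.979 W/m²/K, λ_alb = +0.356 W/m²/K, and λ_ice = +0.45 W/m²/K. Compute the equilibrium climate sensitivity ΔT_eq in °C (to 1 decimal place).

Net feedback parameter λ = (−2.4) + (+0.979) + (+0.356) + (+0.45) = -0.615 W/m²/K.
ΔT = −F/λ = −4.07/(-0.615) = 6.6 °C.

6.6 °C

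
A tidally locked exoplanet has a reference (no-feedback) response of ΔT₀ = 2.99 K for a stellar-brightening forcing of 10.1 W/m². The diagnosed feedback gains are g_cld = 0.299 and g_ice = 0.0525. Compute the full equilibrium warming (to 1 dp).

4.6 K

Total gain g = 0.299 + 0.0525 = 0.3515.
Amplification A = 1/(1 − 0.3515) = 1.542.
ΔT = 2.99 × 1.542 = 4.6 K.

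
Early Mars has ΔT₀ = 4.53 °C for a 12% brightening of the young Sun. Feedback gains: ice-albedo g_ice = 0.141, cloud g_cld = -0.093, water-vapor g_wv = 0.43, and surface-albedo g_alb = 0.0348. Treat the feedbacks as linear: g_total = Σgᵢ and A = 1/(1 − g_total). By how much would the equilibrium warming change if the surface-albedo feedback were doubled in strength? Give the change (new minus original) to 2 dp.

0.72 °C

Original: g = 0.5128, ΔT = 4.53/(1−0.5128) = 9.2980 °C.
With doubled surface-albedo: g' = 0.5476, ΔT' = 4.53/(1−0.5476) = 10.0133 °C.
Change = 10.0133 − 9.2980 = 0.72 °C.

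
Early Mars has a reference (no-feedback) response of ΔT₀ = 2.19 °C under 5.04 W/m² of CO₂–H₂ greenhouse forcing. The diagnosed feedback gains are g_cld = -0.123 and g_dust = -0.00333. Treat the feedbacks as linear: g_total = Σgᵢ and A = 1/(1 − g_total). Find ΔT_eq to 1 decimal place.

1.9 °C

Total gain g = -0.123 − 0.00333 = -0.12633.
Amplification A = 1/(1 + 0.12633) = 0.8878.
ΔT = 2.19 × 0.8878 = 1.9 °C.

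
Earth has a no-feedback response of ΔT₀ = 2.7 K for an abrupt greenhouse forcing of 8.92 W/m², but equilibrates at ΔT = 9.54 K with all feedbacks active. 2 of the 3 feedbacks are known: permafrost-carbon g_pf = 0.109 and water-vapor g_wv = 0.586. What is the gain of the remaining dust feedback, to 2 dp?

Amplification A = ΔT/ΔT₀ = 9.54/2.7 = 3.533.
Total gain g = 1 − 1/A = 1 − 1/3.533 = 0.717.
Known gains sum to 0.109 + 0.586 = 0.695.
g_dust = 0.717 − 0.695 = 0.02.

0.02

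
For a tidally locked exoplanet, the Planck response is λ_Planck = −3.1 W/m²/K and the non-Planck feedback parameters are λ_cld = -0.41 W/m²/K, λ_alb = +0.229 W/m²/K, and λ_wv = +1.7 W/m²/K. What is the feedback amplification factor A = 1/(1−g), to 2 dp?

Convert to gains: g_cld = -0.41/3.1 = -0.1323; g_alb = 0.229/3.1 = 0.07387; g_wv = 1.7/3.1 = 0.5484.
Total gain g = 0.48997.
A = 1/(1 − 0.48997) = 1.96.

1.96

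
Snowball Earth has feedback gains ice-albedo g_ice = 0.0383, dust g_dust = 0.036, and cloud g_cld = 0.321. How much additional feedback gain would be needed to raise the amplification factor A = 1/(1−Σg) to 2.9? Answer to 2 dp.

0.26

Current total gain = 0.3953.
Target gain for A = 2.9: g* = 1 − 1/2.9 = 0.6552.
Additional gain needed = 0.6552 − 0.3953 = 0.26.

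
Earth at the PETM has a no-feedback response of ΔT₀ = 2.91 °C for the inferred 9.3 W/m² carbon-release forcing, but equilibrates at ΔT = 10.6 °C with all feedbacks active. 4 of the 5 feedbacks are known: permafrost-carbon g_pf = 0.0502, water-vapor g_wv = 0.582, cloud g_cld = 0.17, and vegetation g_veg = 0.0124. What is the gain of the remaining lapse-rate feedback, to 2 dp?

-0.09

Amplification A = ΔT/ΔT₀ = 10.6/2.91 = 3.643.
Total gain g = 1 − 1/A = 1 − 1/3.643 = 0.7255.
Known gains sum to 0.0502 + 0.582 + 0.17 + 0.0124 = 0.8146.
g_lr = 0.7255 − 0.8146 = -0.09.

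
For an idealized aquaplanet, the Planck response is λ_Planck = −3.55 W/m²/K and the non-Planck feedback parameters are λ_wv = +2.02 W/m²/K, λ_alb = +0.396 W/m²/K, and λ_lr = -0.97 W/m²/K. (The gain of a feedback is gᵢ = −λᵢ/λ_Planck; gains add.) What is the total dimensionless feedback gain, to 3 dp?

0.407

Convert to gains: g_wv = 2.02/3.55 = 0.569; g_alb = 0.396/3.55 = 0.1115; g_lr = -0.97/3.55 = -0.2732.
Total gain g = 0.4073.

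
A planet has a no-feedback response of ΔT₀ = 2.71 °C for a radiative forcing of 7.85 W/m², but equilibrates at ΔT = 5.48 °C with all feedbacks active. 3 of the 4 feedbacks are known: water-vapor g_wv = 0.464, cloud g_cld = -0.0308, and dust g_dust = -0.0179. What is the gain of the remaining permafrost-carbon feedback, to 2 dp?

Amplification A = ΔT/ΔT₀ = 5.48/2.71 = 2.022.
Total gain g = 1 − 1/A = 1 − 1/2.022 = 0.5054.
Known gains sum to 0.464 − 0.0308 − 0.0179 = 0.4153.
g_pf = 0.5054 − 0.4153 = 0.09.

0.09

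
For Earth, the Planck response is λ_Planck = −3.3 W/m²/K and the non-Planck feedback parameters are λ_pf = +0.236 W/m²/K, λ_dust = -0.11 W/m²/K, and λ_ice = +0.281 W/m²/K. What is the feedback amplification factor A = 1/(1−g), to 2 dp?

Convert to gains: g_pf = 0.236/3.3 = 0.07152; g_dust = -0.11/3.3 = -0.03333; g_ice = 0.281/3.3 = 0.08515.
Total gain g = 0.12334.
A = 1/(1 − 0.12334) = 1.14.

1.14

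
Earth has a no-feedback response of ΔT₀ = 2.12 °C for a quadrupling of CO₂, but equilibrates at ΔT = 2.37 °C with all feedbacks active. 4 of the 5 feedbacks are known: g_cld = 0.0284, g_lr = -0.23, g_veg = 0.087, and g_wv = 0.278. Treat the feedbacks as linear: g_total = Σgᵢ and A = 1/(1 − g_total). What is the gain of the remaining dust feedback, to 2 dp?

Amplification A = ΔT/ΔT₀ = 2.37/2.12 = 1.118.
Total gain g = 1 − 1/A = 1 − 1/1.118 = 0.1055.
Known gains sum to 0.0284 − 0.23 + 0.087 + 0.278 = 0.1634.
g_dust = 0.1055 − 0.1634 = -0.06.

-0.06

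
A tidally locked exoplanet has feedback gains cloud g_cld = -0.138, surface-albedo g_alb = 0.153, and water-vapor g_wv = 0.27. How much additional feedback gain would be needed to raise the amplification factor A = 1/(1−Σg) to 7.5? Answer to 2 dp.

Current total gain = 0.285.
Target gain for A = 7.5: g* = 1 − 1/7.5 = 0.8667.
Additional gain needed = 0.8667 − 0.285 = 0.58.

0.58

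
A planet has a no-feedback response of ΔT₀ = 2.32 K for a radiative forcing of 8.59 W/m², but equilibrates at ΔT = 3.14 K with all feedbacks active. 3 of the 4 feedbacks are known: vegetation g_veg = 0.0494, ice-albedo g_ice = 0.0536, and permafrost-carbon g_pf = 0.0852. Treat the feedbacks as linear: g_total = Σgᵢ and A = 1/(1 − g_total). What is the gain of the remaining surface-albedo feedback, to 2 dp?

0.07

Amplification A = ΔT/ΔT₀ = 3.14/2.32 = 1.353.
Total gain g = 1 − 1/A = 1 − 1/1.353 = 0.2609.
Known gains sum to 0.0494 + 0.0536 + 0.0852 = 0.1882.
g_alb = 0.2609 − 0.1882 = 0.07.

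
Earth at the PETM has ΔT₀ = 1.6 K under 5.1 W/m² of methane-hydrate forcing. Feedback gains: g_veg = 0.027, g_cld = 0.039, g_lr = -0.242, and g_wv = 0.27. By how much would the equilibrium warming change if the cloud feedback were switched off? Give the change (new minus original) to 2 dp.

Original: g = 0.094, ΔT = 1.6/(1−0.094) = 1.7660 K.
Without cloud: g' = 0.055, ΔT' = 1.6/(1−0.055) = 1.6931 K.
Change = 1.6931 − 1.7660 = -0.07 K.

-0.07 K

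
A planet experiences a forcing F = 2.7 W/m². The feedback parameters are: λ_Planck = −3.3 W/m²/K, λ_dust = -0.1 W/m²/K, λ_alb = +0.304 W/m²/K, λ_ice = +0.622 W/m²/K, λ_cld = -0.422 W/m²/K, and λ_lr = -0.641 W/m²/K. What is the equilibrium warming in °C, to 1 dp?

Net feedback parameter λ = (−3.3) + (-0.1) + (+0.304) + (+0.622) + (-0.422) + (-0.641) = -3.537 W/m²/K.
ΔT = −F/λ = −2.7/(-3.537) = 0.8 °C.

0.8 °C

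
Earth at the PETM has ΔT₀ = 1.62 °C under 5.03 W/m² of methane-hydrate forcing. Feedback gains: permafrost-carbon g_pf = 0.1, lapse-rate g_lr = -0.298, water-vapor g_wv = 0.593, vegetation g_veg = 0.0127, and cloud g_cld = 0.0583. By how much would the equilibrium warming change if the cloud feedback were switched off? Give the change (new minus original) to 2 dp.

Original: g = 0.466, ΔT = 1.62/(1−0.466) = 3.0337 °C.
Without cloud: g' = 0.4077, ΔT' = 1.62/(1−0.4077) = 2.7351 °C.
Change = 2.7351 − 3.0337 = -0.30 °C.

-0.30 °C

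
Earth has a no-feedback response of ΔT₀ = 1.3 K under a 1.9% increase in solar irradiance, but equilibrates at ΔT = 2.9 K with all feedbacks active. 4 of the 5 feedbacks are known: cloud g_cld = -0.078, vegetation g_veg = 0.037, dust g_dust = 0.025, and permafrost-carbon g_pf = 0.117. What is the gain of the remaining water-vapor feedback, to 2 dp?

Amplification A = ΔT/ΔT₀ = 2.9/1.3 = 2.231.
Total gain g = 1 − 1/A = 1 − 1/2.231 = 0.5518.
Known gains sum to -0.078 + 0.037 + 0.025 + 0.117 = 0.101.
g_wv = 0.5518 − 0.101 = 0.45.

0.45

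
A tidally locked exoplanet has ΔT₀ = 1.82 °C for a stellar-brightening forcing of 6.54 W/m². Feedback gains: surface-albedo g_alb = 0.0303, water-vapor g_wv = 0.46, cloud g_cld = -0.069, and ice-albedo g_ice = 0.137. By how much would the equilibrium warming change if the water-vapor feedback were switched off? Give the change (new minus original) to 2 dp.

-2.10 °C

Original: g = 0.5583, ΔT = 1.82/(1−0.5583) = 4.1204 °C.
Without water-vapor: g' = 0.0983, ΔT' = 1.82/(1−0.0983) = 2.0184 °C.
Change = 2.0184 − 4.1204 = -2.10 °C.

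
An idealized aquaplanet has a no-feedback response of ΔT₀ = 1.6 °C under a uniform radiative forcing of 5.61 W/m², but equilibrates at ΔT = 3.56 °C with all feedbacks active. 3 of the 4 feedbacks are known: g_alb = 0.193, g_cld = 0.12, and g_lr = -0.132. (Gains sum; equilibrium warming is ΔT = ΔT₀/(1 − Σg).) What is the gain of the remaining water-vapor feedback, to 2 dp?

0.37

Amplification A = ΔT/ΔT₀ = 3.56/1.6 = 2.225.
Total gain g = 1 − 1/A = 1 − 1/2.225 = 0.5506.
Known gains sum to 0.193 + 0.12 − 0.132 = 0.181.
g_wv = 0.5506 − 0.181 = 0.37.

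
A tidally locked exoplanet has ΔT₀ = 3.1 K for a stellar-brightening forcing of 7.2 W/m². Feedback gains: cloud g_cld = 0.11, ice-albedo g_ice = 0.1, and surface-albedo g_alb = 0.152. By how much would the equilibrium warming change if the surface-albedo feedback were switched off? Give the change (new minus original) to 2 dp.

-0.93 K

Original: g = 0.362, ΔT = 3.1/(1−0.362) = 4.8589 K.
Without surface-albedo: g' = 0.21, ΔT' = 3.1/(1−0.21) = 3.9241 K.
Change = 3.9241 − 4.8589 = -0.93 K.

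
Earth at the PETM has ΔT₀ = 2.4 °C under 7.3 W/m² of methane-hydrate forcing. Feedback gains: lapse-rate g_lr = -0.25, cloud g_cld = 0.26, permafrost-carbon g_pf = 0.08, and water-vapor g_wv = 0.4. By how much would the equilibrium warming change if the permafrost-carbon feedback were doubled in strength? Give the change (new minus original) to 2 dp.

Original: g = 0.49, ΔT = 2.4/(1−0.49) = 4.7059 °C.
With doubled permafrost-carbon: g' = 0.57, ΔT' = 2.4/(1−0.57) = 5.5814 °C.
Change = 5.5814 − 4.7059 = 0.88 °C.

0.88 °C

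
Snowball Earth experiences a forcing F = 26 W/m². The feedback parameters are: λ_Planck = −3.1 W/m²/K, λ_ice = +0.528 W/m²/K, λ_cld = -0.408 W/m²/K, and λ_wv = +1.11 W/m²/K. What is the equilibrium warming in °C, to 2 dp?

Net feedback parameter λ = (−3.1) + (+0.528) + (-0.408) + (+1.11) = -1.87 W/m²/K.
ΔT = −F/λ = −26/(-1.87) = 13.90 °C.

13.90 °C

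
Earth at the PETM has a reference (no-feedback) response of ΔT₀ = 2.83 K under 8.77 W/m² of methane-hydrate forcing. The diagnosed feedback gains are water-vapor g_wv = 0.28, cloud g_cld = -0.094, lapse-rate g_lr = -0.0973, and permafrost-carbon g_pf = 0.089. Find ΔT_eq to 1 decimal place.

3.4 K

Total gain g = 0.28 − 0.094 − 0.0973 + 0.089 = 0.1777.
Amplification A = 1/(1 − 0.1777) = 1.216.
ΔT = 2.83 × 1.216 = 3.4 K.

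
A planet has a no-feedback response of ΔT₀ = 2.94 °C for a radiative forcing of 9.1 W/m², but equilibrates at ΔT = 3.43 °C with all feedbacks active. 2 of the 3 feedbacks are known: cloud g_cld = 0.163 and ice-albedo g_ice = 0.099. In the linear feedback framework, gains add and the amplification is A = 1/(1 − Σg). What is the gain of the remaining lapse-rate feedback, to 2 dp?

Amplification A = ΔT/ΔT₀ = 3.43/2.94 = 1.167.
Total gain g = 1 − 1/A = 1 − 1/1.167 = 0.1431.
Known gains sum to 0.163 + 0.099 = 0.262.
g_lr = 0.1431 − 0.262 = -0.12.

-0.12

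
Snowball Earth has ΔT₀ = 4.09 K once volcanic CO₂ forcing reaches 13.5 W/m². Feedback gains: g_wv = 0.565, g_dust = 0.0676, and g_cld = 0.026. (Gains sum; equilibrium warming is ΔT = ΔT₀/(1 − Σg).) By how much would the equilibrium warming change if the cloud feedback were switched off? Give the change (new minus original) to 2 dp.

Original: g = 0.6586, ΔT = 4.09/(1−0.6586) = 11.9801 K.
Without cloud: g' = 0.6326, ΔT' = 4.09/(1−0.6326) = 11.1323 K.
Change = 11.1323 − 11.9801 = -0.85 K.

-0.85 K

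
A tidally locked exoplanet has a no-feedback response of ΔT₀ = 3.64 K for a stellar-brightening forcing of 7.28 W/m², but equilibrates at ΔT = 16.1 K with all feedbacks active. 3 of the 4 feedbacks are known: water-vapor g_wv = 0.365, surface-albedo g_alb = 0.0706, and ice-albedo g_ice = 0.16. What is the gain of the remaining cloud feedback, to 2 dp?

0.18

Amplification A = ΔT/ΔT₀ = 16.1/3.64 = 4.423.
Total gain g = 1 − 1/A = 1 − 1/4.423 = 0.7739.
Known gains sum to 0.365 + 0.0706 + 0.16 = 0.5956.
g_cld = 0.7739 − 0.5956 = 0.18.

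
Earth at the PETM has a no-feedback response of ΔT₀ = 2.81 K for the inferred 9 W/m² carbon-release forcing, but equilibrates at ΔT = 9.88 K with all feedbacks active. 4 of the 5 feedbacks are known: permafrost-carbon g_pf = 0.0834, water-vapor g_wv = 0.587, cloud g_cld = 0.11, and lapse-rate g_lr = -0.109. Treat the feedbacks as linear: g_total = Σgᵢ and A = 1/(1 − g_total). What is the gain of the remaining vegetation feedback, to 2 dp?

Amplification A = ΔT/ΔT₀ = 9.88/2.81 = 3.516.
Total gain g = 1 − 1/A = 1 − 1/3.516 = 0.7156.
Known gains sum to 0.0834 + 0.587 + 0.11 − 0.109 = 0.6714.
g_veg = 0.7156 − 0.6714 = 0.04.

0.04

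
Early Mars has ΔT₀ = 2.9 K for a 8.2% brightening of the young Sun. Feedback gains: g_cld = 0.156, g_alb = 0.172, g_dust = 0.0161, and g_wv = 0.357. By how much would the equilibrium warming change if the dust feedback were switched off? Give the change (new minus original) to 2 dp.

-0.50 K

Original: g = 0.7011, ΔT = 2.9/(1−0.7011) = 9.7022 K.
Without dust: g' = 0.685, ΔT' = 2.9/(1−0.685) = 9.2063 K.
Change = 9.2063 − 9.7022 = -0.50 K.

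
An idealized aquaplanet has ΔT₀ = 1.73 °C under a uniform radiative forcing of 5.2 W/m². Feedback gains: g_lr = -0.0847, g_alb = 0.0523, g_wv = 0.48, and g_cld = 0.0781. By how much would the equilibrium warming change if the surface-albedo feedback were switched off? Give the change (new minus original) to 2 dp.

Original: g = 0.5257, ΔT = 1.73/(1−0.5257) = 3.6475 °C.
Without surface-albedo: g' = 0.4734, ΔT' = 1.73/(1−0.4734) = 3.2852 °C.
Change = 3.2852 − 3.6475 = -0.36 °C.

-0.36 °C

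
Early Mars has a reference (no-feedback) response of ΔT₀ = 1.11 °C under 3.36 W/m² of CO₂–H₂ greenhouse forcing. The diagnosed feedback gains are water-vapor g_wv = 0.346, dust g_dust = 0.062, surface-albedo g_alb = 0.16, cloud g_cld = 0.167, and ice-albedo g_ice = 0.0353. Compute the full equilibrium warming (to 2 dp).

Total gain g = 0.346 + 0.062 + 0.16 + 0.167 + 0.0353 = 0.7703.
Amplification A = 1/(1 − 0.7703) = 4.354.
ΔT = 1.11 × 4.354 = 4.83 °C.

4.83 °C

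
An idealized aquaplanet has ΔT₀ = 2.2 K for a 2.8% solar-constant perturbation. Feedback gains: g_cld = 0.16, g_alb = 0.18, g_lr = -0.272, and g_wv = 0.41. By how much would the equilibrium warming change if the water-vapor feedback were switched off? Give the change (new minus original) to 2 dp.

-1.85 K

Original: g = 0.478, ΔT = 2.2/(1−0.478) = 4.2146 K.
Without water-vapor: g' = 0.068, ΔT' = 2.2/(1−0.068) = 2.3605 K.
Change = 2.3605 − 4.2146 = -1.85 K.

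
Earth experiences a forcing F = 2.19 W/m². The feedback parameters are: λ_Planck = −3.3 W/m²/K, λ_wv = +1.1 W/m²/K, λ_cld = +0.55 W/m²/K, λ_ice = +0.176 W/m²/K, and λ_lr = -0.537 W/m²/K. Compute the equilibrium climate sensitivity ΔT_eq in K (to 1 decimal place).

1.1 K

Net feedback parameter λ = (−3.3) + (+1.1) + (+0.55) + (+0.176) + (-0.537) = -2.011 W/m²/K.
ΔT = −F/λ = −2.19/(-2.011) = 1.1 K.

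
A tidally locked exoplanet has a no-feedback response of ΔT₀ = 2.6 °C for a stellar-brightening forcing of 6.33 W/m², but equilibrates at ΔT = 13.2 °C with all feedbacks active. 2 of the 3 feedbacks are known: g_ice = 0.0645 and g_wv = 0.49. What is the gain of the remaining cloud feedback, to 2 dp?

Amplification A = ΔT/ΔT₀ = 13.2/2.6 = 5.077.
Total gain g = 1 − 1/A = 1 − 1/5.077 = 0.803.
Known gains sum to 0.0645 + 0.49 = 0.5545.
g_cld = 0.803 − 0.5545 = 0.25.

0.25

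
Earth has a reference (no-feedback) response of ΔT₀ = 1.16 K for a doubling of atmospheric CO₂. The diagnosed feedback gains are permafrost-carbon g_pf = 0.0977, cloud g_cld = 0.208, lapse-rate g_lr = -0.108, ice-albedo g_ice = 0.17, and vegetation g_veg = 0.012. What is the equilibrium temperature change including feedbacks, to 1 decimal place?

1.9 K

Total gain g = 0.0977 + 0.208 − 0.108 + 0.17 + 0.012 = 0.3797.
Amplification A = 1/(1 − 0.3797) = 1.612.
ΔT = 1.16 × 1.612 = 1.9 K.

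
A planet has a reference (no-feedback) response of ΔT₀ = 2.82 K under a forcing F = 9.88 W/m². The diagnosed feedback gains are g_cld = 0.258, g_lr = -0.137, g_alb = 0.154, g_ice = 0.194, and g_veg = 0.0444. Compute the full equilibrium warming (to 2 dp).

5.80 K

Total gain g = 0.258 − 0.137 + 0.154 + 0.194 + 0.0444 = 0.5134.
Amplification A = 1/(1 − 0.5134) = 2.055.
ΔT = 2.82 × 2.055 = 5.80 K.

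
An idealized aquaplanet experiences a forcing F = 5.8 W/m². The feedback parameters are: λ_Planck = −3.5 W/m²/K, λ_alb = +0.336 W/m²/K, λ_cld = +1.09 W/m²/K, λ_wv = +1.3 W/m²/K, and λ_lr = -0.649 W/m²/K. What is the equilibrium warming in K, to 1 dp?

4.1 K

Net feedback parameter λ = (−3.5) + (+0.336) + (+1.09) + (+1.3) + (-0.649) = -1.423 W/m²/K.
ΔT = −F/λ = −5.8/(-1.423) = 4.1 K.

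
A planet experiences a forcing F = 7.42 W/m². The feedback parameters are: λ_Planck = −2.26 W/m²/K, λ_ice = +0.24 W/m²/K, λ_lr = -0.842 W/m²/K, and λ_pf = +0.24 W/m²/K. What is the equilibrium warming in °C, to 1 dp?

2.8 °C

Net feedback parameter λ = (−2.26) + (+0.24) + (-0.842) + (+0.24) = -2.622 W/m²/K.
ΔT = −F/λ = −7.42/(-2.622) = 2.8 °C.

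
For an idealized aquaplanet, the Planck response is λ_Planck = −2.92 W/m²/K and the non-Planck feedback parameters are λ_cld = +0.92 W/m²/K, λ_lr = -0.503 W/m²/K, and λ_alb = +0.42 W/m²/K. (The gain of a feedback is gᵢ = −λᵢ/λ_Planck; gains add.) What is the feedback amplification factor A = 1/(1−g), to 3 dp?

Convert to gains: g_cld = 0.92/2.92 = 0.3151; g_lr = -0.503/2.92 = -0.1723; g_alb = 0.42/2.92 = 0.1438.
Total gain g = 0.2866.
A = 1/(1 − 0.2866) = 1.402.

1.402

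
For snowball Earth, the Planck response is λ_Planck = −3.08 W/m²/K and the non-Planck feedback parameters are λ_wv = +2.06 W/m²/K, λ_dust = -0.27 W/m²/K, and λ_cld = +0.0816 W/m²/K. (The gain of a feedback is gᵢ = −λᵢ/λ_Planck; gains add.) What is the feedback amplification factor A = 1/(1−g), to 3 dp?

Convert to gains: g_wv = 2.06/3.08 = 0.6688; g_dust = -0.27/3.08 = -0.08766; g_cld = 0.0816/3.08 = 0.02649.
Total gain g = 0.60763.
A = 1/(1 − 0.60763) = 2.549.

2.549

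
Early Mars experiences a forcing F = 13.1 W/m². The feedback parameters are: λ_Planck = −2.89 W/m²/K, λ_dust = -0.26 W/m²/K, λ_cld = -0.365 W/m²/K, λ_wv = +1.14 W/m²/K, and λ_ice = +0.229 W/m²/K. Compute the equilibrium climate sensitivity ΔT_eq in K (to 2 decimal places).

6.10 K

Net feedback parameter λ = (−2.89) + (-0.26) + (-0.365) + (+1.14) + (+0.229) = -2.146 W/m²/K.
ΔT = −F/λ = −13.1/(-2.146) = 6.10 K.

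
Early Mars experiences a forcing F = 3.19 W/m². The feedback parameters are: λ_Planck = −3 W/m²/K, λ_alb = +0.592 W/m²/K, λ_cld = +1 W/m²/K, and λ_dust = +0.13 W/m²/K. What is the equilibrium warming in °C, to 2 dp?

Net feedback parameter λ = (−3) + (+0.592) + (+1) + (+0.13) = -1.278 W/m²/K.
ΔT = −F/λ = −3.19/(-1.278) = 2.50 °C.

2.50 °C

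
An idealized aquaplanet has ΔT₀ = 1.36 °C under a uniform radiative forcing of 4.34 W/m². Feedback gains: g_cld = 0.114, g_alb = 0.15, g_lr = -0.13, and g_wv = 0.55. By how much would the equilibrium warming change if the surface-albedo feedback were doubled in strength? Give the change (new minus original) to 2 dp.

3.89 °C

Original: g = 0.684, ΔT = 1.36/(1−0.684) = 4.3038 °C.
With doubled surface-albedo: g' = 0.834, ΔT' = 1.36/(1−0.834) = 8.1928 °C.
Change = 8.1928 − 4.3038 = 3.89 °C.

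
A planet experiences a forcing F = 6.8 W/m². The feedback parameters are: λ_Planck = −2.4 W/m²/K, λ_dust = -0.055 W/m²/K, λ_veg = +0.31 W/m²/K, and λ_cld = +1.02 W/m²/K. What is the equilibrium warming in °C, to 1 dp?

6.0 °C

Net feedback parameter λ = (−2.4) + (-0.055) + (+0.31) + (+1.02) = -1.125 W/m²/K.
ΔT = −F/λ = −6.8/(-1.125) = 6.0 °C.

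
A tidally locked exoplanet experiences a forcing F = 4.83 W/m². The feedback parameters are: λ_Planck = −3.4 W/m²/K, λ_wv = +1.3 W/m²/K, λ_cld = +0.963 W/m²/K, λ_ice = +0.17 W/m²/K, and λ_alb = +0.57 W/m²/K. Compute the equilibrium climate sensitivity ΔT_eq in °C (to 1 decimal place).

12.2 °C

Net feedback parameter λ = (−3.4) + (+1.3) + (+0.963) + (+0.17) + (+0.57) = -0.397 W/m²/K.
ΔT = −F/λ = −4.83/(-0.397) = 12.2 °C.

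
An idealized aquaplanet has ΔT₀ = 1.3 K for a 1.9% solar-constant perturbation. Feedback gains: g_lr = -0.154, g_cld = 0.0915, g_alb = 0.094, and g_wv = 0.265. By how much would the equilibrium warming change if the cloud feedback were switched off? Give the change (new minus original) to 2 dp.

-0.21 K

Original: g = 0.2965, ΔT = 1.3/(1−0.2965) = 1.8479 K.
Without cloud: g' = 0.205, ΔT' = 1.3/(1−0.205) = 1.6352 K.
Change = 1.6352 − 1.8479 = -0.21 K.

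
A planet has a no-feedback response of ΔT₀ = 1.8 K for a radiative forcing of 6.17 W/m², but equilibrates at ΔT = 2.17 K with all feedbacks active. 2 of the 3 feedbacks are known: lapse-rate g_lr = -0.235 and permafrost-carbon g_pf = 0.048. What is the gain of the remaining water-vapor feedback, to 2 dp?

0.36

Amplification A = ΔT/ΔT₀ = 2.17/1.8 = 1.206.
Total gain g = 1 − 1/A = 1 − 1/1.206 = 0.1708.
Known gains sum to -0.235 + 0.048 = -0.187.
g_wv = 0.1708 + 0.187 = 0.36.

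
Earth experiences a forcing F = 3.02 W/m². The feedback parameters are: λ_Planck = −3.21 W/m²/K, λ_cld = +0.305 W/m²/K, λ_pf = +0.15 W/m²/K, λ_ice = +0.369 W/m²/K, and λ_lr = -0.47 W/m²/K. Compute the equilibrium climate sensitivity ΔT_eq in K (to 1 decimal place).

Net feedback parameter λ = (−3.21) + (+0.305) + (+0.15) + (+0.369) + (-0.47) = -2.856 W/m²/K.
ΔT = −F/λ = −3.02/(-2.856) = 1.1 K.

1.1 K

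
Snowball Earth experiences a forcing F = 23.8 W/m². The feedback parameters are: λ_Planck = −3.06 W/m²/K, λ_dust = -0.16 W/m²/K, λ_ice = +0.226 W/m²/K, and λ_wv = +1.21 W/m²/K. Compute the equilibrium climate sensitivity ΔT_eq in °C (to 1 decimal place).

13.3 °C

Net feedback parameter λ = (−3.06) + (-0.16) + (+0.226) + (+1.21) = -1.784 W/m²/K.
ΔT = −F/λ = −23.8/(-1.784) = 13.3 °C.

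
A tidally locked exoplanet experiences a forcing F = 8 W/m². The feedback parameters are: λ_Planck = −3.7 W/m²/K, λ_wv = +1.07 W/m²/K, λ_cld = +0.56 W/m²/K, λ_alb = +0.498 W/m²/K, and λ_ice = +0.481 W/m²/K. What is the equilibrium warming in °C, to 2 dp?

7.33 °C

Net feedback parameter λ = (−3.7) + (+1.07) + (+0.56) + (+0.498) + (+0.481) = -1.091 W/m²/K.
ΔT = −F/λ = −8/(-1.091) = 7.33 °C.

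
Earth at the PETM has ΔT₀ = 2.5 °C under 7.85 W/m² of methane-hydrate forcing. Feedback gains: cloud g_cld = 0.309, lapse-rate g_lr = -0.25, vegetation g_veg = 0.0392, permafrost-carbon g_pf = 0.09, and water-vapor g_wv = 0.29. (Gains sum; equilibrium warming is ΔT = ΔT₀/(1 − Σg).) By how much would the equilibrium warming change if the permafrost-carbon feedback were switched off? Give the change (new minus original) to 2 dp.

-0.70 °C

Original: g = 0.4782, ΔT = 2.5/(1−0.4782) = 4.7911 °C.
Without permafrost-carbon: g' = 0.3882, ΔT' = 2.5/(1−0.3882) = 4.0863 °C.
Change = 4.0863 − 4.7911 = -0.70 °C.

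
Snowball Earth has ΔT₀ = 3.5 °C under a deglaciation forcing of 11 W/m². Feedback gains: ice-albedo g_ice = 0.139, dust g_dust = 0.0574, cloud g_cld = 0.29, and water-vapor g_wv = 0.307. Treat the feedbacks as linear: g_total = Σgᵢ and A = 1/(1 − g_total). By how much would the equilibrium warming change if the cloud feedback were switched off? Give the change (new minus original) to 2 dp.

-9.89 °C

Original: g = 0.7934, ΔT = 3.5/(1−0.7934) = 16.9409 °C.
Without cloud: g' = 0.5034, ΔT' = 3.5/(1−0.5034) = 7.0479 °C.
Change = 7.0479 − 16.9409 = -9.89 °C.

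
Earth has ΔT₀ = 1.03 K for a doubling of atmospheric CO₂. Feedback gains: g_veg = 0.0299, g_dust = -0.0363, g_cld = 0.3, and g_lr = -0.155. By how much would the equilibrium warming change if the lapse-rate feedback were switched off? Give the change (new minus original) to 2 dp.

Original: g = 0.1386, ΔT = 1.03/(1−0.1386) = 1.1957 K.
Without lapse-rate: g' = 0.2936, ΔT' = 1.03/(1−0.2936) = 1.4581 K.
Change = 1.4581 − 1.1957 = 0.26 K.

0.26 K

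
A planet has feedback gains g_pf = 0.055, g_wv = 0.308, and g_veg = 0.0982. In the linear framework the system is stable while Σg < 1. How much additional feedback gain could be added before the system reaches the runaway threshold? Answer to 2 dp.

0.54

Current total gain = 0.055 + 0.308 + 0.0982 = 0.4612.
Margin to runaway = 1 − 0.4612 = 0.54.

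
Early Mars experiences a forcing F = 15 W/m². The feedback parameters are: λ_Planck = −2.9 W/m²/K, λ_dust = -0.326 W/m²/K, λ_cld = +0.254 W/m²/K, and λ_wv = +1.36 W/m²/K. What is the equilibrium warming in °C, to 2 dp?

9.31 °C

Net feedback parameter λ = (−2.9) + (-0.326) + (+0.254) + (+1.36) = -1.612 W/m²/K.
ΔT = −F/λ = −15/(-1.612) = 9.31 °C.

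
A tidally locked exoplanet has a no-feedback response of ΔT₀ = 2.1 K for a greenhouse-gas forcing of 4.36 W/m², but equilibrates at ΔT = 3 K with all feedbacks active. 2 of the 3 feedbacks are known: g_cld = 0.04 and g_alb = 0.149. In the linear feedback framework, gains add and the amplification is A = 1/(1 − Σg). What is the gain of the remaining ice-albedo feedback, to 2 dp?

0.11

Amplification A = ΔT/ΔT₀ = 3/2.1 = 1.429.
Total gain g = 1 − 1/A = 1 − 1/1.429 = 0.3002.
Known gains sum to 0.04 + 0.149 = 0.189.
g_ice = 0.3002 − 0.189 = 0.11.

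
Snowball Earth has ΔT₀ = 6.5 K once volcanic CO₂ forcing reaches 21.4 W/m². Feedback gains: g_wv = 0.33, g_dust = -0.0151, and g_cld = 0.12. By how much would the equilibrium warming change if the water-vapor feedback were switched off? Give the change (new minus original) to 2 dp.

-4.24 K

Original: g = 0.4349, ΔT = 6.5/(1−0.4349) = 11.5024 K.
Without water-vapor: g' = 0.1049, ΔT' = 6.5/(1−0.1049) = 7.2618 K.
Change = 7.2618 − 11.5024 = -4.24 K.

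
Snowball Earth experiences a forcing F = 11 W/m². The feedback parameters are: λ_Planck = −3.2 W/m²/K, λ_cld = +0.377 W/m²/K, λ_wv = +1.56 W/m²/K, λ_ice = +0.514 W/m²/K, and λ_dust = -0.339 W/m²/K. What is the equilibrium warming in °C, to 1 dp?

10.1 °C

Net feedback parameter λ = (−3.2) + (+0.377) + (+1.56) + (+0.514) + (-0.339) = -1.088 W/m²/K.
ΔT = −F/λ = −11/(-1.088) = 10.1 °C.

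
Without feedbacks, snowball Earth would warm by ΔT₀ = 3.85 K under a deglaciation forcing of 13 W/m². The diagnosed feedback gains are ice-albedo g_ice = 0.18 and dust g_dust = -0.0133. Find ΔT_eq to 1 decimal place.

Total gain g = 0.18 − 0.0133 = 0.1667.
Amplification A = 1/(1 − 0.1667) = 1.2.
ΔT = 3.85 × 1.2 = 4.6 K.

4.6 K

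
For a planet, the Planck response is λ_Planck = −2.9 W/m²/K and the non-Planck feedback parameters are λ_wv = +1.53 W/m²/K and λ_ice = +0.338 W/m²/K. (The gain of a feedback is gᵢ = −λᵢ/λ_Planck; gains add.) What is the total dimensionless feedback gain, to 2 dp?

0.64

Convert to gains: g_wv = 1.53/2.9 = 0.5276; g_ice = 0.338/2.9 = 0.1166.
Total gain g = 0.6442.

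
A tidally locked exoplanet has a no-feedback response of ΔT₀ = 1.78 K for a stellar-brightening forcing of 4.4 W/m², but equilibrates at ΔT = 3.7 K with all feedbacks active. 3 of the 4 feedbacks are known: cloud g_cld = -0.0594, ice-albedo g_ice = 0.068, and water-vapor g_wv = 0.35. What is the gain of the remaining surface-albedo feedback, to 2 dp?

Amplification A = ΔT/ΔT₀ = 3.7/1.78 = 2.079.
Total gain g = 1 − 1/A = 1 − 1/2.079 = 0.519.
Known gains sum to -0.0594 + 0.068 + 0.35 = 0.3586.
g_alb = 0.519 − 0.3586 = 0.16.

0.16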